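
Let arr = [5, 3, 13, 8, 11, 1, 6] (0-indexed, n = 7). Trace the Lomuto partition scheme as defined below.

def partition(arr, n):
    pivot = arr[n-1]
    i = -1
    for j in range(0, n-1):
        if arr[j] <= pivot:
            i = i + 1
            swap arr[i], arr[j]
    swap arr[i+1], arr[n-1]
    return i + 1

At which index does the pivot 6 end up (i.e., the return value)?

3

pivot = arr[6] = 6; i = -1
j=0: arr[0]=5 ≤ 6 → i=0, swap arr[0],arr[0] (no change) → [5, 3, 13, 8, 11, 1, 6]
j=1: arr[1]=3 ≤ 6 → i=1, swap arr[1],arr[1] (no change) → [5, 3, 13, 8, 11, 1, 6]
j=2: arr[2]=13 > 6 → no swap
j=3: arr[3]=8 > 6 → no swap
j=4: arr[4]=11 > 6 → no swap
j=5: arr[5]=1 ≤ 6 → i=2, swap arr[2],arr[5] → [5, 3, 1, 8, 11, 13, 6]
final swap arr[3],arr[6] → [5, 3, 1, 6, 11, 13, 8]; return 3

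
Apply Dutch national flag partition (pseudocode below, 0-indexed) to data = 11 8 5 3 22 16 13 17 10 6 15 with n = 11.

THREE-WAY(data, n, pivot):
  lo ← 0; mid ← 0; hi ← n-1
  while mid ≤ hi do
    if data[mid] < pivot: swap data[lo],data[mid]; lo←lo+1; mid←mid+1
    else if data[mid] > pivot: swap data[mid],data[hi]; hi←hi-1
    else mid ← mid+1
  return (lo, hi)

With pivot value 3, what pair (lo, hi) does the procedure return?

pivot = 3; lo=0, mid=0, hi=10
data[mid]=11>3: swap data[0],data[10]; hi=9 → 15 8 5 3 22 16 13 17 10 6 11
data[mid]=15>3: swap data[0],data[9]; hi=8 → 6 8 5 3 22 16 13 17 10 15 11
data[mid]=6>3: swap data[0],data[8]; hi=7 → 10 8 5 3 22 16 13 17 6 15 11
data[mid]=10>3: swap data[0],data[7]; hi=6 → 17 8 5 3 22 16 13 10 6 15 11
data[mid]=17>3: swap data[0],data[6]; hi=5 → 13 8 5 3 22 16 17 10 6 15 11
data[mid]=13>3: swap data[0],data[5]; hi=4 → 16 8 5 3 22 13 17 10 6 15 11
data[mid]=16>3: swap data[0],data[4]; hi=3 → 22 8 5 3 16 13 17 10 6 15 11
data[mid]=22>3: swap data[0],data[3]; hi=2 → 3 8 5 22 16 13 17 10 6 15 11
data[mid]=3=3: mid=1
data[mid]=8>3: swap data[1],data[2]; hi=1 → 3 5 8 22 16 13 17 10 6 15 11
data[mid]=5>3: swap data[1],data[1]; hi=0 → 3 5 8 22 16 13 17 10 6 15 11
end: lo=0, hi=0; data = 3 5 8 22 16 13 17 10 6 15 11

(0, 0)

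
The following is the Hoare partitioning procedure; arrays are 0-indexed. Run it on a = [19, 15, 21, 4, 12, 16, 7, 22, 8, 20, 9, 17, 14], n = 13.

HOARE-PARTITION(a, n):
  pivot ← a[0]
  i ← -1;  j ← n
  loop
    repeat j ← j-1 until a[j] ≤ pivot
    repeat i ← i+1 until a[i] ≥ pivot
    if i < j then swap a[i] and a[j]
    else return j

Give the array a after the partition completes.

pivot = a[0] = 19; i = -1, j = 13
j→12 (a[12]=14≤19), i→0 (a[0]=19≥19); i<j, swap → [14, 15, 21, 4, 12, 16, 7, 22, 8, 20, 9, 17, 19]
j→11 (a[11]=17≤19), i→2 (a[2]=21≥19); i<j, swap → [14, 15, 17, 4, 12, 16, 7, 22, 8, 20, 9, 21, 19]
j→10 (a[10]=9≤19), i→7 (a[7]=22≥19); i<j, swap → [14, 15, 17, 4, 12, 16, 7, 9, 8, 20, 22, 21, 19]
j→8, i→9; i≥j, return j=8. a = [14, 15, 17, 4, 12, 16, 7, 9, 8, 20, 22, 21, 19]

[14, 15, 17, 4, 12, 16, 7, 9, 8, 20, 22, 21, 19]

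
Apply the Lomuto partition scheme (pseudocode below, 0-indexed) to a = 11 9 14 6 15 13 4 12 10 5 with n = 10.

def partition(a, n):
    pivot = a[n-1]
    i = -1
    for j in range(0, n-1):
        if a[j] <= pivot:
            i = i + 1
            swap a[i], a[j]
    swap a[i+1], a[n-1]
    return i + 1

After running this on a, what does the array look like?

pivot=5, i=-1
j=0: 11>5, skip
j=1: 9>5, skip
j=2: 14>5, skip
j=3: 6>5, skip
j=4: 15>5, skip
j=5: 13>5, skip
j=6: 4≤5, i=0, swap(0,6) ⇒ 4 9 14 6 15 13 11 12 10 5
j=7: 12>5, skip
j=8: 10>5, skip
swap(1,9) ⇒ 4 5 14 6 15 13 11 12 10 9; return 1

4 5 14 6 15 13 11 12 10 9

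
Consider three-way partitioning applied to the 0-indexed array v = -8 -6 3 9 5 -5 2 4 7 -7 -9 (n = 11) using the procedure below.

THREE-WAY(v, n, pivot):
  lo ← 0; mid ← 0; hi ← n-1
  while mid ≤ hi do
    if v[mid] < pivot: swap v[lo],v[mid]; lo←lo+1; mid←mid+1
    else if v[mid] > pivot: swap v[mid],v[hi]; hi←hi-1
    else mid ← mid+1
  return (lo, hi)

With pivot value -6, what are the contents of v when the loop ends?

-8 -9 -7 -6 -5 2 4 7 5 9 3

lo=0 mid=0 hi=10
-8<-6: swap(0,0), lo=1 mid=1 ⇒ -8 -6 3 9 5 -5 2 4 7 -7 -9
-6=-6: mid=2
3>-6: swap(2,10), hi=9 ⇒ -8 -6 -9 9 5 -5 2 4 7 -7 3
-9<-6: swap(1,2), lo=2 mid=3 ⇒ -8 -9 -6 9 5 -5 2 4 7 -7 3
9>-6: swap(3,9), hi=8 ⇒ -8 -9 -6 -7 5 -5 2 4 7 9 3
-7<-6: swap(2,3), lo=3 mid=4 ⇒ -8 -9 -7 -6 5 -5 2 4 7 9 3
5>-6: swap(4,8), hi=7 ⇒ -8 -9 -7 -6 7 -5 2 4 5 9 3
7>-6: swap(4,7), hi=6 ⇒ -8 -9 -7 -6 4 -5 2 7 5 9 3
4>-6: swap(4,6), hi=5 ⇒ -8 -9 -7 -6 2 -5 4 7 5 9 3
2>-6: swap(4,5), hi=4 ⇒ -8 -9 -7 -6 -5 2 4 7 5 9 3
-5>-6: swap(4,4), hi=3 ⇒ -8 -9 -7 -6 -5 2 4 7 5 9 3
done. lo=3 hi=3; v=-8 -9 -7 -6 -5 2 4 7 5 9 3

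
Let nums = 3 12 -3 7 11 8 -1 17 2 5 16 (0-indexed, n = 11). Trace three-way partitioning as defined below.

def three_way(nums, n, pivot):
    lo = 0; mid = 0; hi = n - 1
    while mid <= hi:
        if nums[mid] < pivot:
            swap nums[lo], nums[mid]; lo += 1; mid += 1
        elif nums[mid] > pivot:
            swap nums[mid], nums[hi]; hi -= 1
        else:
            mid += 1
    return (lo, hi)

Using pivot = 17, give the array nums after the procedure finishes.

3 12 -3 7 11 8 -1 2 5 16 17

pivot = 17; lo=0, mid=0, hi=10
nums[mid]=3<17: swap nums[0],nums[0]; lo=1,mid=1 → 3 12 -3 7 11 8 -1 17 2 5 16
nums[mid]=12<17: swap nums[1],nums[1]; lo=2,mid=2 → 3 12 -3 7 11 8 -1 17 2 5 16
nums[mid]=-3<17: swap nums[2],nums[2]; lo=3,mid=3 → 3 12 -3 7 11 8 -1 17 2 5 16
nums[mid]=7<17: swap nums[3],nums[3]; lo=4,mid=4 → 3 12 -3 7 11 8 -1 17 2 5 16
nums[mid]=11<17: swap nums[4],nums[4]; lo=5,mid=5 → 3 12 -3 7 11 8 -1 17 2 5 16
nums[mid]=8<17: swap nums[5],nums[5]; lo=6,mid=6 → 3 12 -3 7 11 8 -1 17 2 5 16
nums[mid]=-1<17: swap nums[6],nums[6]; lo=7,mid=7 → 3 12 -3 7 11 8 -1 17 2 5 16
nums[mid]=17=17: mid=8
nums[mid]=2<17: swap nums[7],nums[8]; lo=8,mid=9 → 3 12 -3 7 11 8 -1 2 17 5 16
nums[mid]=5<17: swap nums[8],nums[9]; lo=9,mid=10 → 3 12 -3 7 11 8 -1 2 5 17 16
nums[mid]=16<17: swap nums[9],nums[10]; lo=10,mid=11 → 3 12 -3 7 11 8 -1 2 5 16 17
end: lo=10, hi=10; nums = 3 12 -3 7 11 8 -1 2 5 16 17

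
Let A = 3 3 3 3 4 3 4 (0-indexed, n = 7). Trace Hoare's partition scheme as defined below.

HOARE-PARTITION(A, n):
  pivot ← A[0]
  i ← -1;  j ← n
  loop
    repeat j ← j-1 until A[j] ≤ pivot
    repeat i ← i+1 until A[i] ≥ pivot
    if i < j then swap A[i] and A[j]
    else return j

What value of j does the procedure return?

2

pivot = A[0] = 3; i = -1, j = 7
j→5 (A[5]=3≤3), i→0 (A[0]=3≥3); i<j, swap → 3 3 3 3 4 3 4
j→3 (A[3]=3≤3), i→1 (A[1]=3≥3); i<j, swap → 3 3 3 3 4 3 4
j→2, i→2; i≥j, return j=2. A = 3 3 3 3 4 3 4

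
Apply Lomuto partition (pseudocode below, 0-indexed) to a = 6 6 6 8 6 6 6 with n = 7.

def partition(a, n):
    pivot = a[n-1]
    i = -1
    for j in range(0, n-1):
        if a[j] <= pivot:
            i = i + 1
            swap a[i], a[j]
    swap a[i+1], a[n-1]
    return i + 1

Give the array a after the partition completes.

pivot = a[6] = 6; i = -1
j=0: a[0]=6 ≤ 6 → i=0, swap a[0],a[0] (no change) → 6 6 6 8 6 6 6
j=1: a[1]=6 ≤ 6 → i=1, swap a[1],a[1] (no change) → 6 6 6 8 6 6 6
j=2: a[2]=6 ≤ 6 → i=2, swap a[2],a[2] (no change) → 6 6 6 8 6 6 6
j=3: a[3]=8 > 6 → no swap
j=4: a[4]=6 ≤ 6 → i=3, swap a[3],a[4] → 6 6 6 6 8 6 6
j=5: a[5]=6 ≤ 6 → i=4, swap a[4],a[5] → 6 6 6 6 6 8 6
final swap a[5],a[6] → 6 6 6 6 6 6 8; return 5

6 6 6 6 6 6 8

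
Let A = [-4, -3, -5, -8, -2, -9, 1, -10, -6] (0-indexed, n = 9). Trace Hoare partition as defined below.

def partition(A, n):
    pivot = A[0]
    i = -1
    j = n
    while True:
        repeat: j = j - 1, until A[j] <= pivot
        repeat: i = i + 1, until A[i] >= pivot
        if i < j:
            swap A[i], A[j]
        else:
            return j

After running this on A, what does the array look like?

pivot = A[0] = -4; i = -1, j = 9
j→8 (A[8]=-6≤-4), i→0 (A[0]=-4≥-4); i<j, swap → [-6, -3, -5, -8, -2, -9, 1, -10, -4]
j→7 (A[7]=-10≤-4), i→1 (A[1]=-3≥-4); i<j, swap → [-6, -10, -5, -8, -2, -9, 1, -3, -4]
j→5 (A[5]=-9≤-4), i→4 (A[4]=-2≥-4); i<j, swap → [-6, -10, -5, -8, -9, -2, 1, -3, -4]
j→4, i→5; i≥j, return j=4. A = [-6, -10, -5, -8, -9, -2, 1, -3, -4]

[-6, -10, -5, -8, -9, -2, 1, -3, -4]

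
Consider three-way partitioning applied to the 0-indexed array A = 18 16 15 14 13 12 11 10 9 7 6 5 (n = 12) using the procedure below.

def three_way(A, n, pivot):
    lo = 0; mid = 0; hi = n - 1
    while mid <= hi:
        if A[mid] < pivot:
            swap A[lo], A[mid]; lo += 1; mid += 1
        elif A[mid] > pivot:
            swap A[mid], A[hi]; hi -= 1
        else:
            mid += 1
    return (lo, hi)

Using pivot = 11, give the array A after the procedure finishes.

pivot = 11; lo=0, mid=0, hi=11
A[mid]=18>11: swap A[0],A[11]; hi=10 → 5 16 15 14 13 12 11 10 9 7 6 18
A[mid]=5<11: swap A[0],A[0]; lo=1,mid=1 → 5 16 15 14 13 12 11 10 9 7 6 18
A[mid]=16>11: swap A[1],A[10]; hi=9 → 5 6 15 14 13 12 11 10 9 7 16 18
A[mid]=6<11: swap A[1],A[1]; lo=2,mid=2 → 5 6 15 14 13 12 11 10 9 7 16 18
A[mid]=15>11: swap A[2],A[9]; hi=8 → 5 6 7 14 13 12 11 10 9 15 16 18
A[mid]=7<11: swap A[2],A[2]; lo=3,mid=3 → 5 6 7 14 13 12 11 10 9 15 16 18
A[mid]=14>11: swap A[3],A[8]; hi=7 → 5 6 7 9 13 12 11 10 14 15 16 18
A[mid]=9<11: swap A[3],A[3]; lo=4,mid=4 → 5 6 7 9 13 12 11 10 14 15 16 18
A[mid]=13>11: swap A[4],A[7]; hi=6 → 5 6 7 9 10 12 11 13 14 15 16 18
A[mid]=10<11: swap A[4],A[4]; lo=5,mid=5 → 5 6 7 9 10 12 11 13 14 15 16 18
A[mid]=12>11: swap A[5],A[6]; hi=5 → 5 6 7 9 10 11 12 13 14 15 16 18
A[mid]=11=11: mid=6
end: lo=5, hi=5; A = 5 6 7 9 10 11 12 13 14 15 16 18

5 6 7 9 10 11 12 13 14 15 16 18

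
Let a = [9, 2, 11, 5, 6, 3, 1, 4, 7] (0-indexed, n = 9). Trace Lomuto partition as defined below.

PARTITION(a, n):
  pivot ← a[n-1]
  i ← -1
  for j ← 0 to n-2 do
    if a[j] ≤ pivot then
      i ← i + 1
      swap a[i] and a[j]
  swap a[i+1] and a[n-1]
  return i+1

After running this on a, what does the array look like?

[2, 5, 6, 3, 1, 4, 7, 9, 11]

pivot = a[8] = 7; i = -1
j=0: a[0]=9 > 7 → no swap
j=1: a[1]=2 ≤ 7 → i=0, swap a[0],a[1] → [2, 9, 11, 5, 6, 3, 1, 4, 7]
j=2: a[2]=11 > 7 → no swap
j=3: a[3]=5 ≤ 7 → i=1, swap a[1],a[3] → [2, 5, 11, 9, 6, 3, 1, 4, 7]
j=4: a[4]=6 ≤ 7 → i=2, swap a[2],a[4] → [2, 5, 6, 9, 11, 3, 1, 4, 7]
j=5: a[5]=3 ≤ 7 → i=3, swap a[3],a[5] → [2, 5, 6, 3, 11, 9, 1, 4, 7]
j=6: a[6]=1 ≤ 7 → i=4, swap a[4],a[6] → [2, 5, 6, 3, 1, 9, 11, 4, 7]
j=7: a[7]=4 ≤ 7 → i=5, swap a[5],a[7] → [2, 5, 6, 3, 1, 4, 11, 9, 7]
final swap a[6],a[8] → [2, 5, 6, 3, 1, 4, 7, 9, 11]; return 6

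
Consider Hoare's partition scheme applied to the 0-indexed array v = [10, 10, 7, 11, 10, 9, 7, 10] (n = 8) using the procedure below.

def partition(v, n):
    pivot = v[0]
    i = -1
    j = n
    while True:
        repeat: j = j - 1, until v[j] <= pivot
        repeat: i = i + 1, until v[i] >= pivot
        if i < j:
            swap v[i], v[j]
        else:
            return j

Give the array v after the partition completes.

[10, 7, 7, 9, 10, 11, 10, 10]

pivot=10
j stops at 7 (10), i stops at 0 (10); swap ⇒ [10, 10, 7, 11, 10, 9, 7, 10]
j stops at 6 (7), i stops at 1 (10); swap ⇒ [10, 7, 7, 11, 10, 9, 10, 10]
j stops at 5 (9), i stops at 3 (11); swap ⇒ [10, 7, 7, 9, 10, 11, 10, 10]
j stops at 4, i stops at 4; i≥j ⇒ return 4. v=[10, 7, 7, 9, 10, 11, 10, 10]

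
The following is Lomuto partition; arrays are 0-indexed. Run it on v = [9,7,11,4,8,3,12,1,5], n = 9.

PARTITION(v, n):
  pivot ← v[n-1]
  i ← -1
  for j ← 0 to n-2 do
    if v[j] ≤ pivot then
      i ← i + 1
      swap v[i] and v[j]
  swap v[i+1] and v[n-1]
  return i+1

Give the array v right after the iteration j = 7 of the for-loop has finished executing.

pivot=5, i=-1
j=0: 9>5, skip
j=1: 7>5, skip
j=2: 11>5, skip
j=3: 4≤5, i=0, swap(0,3) ⇒ [4,7,11,9,8,3,12,1,5]
j=4: 8>5, skip
j=5: 3≤5, i=1, swap(1,5) ⇒ [4,3,11,9,8,7,12,1,5]
j=6: 12>5, skip
j=7: 1≤5, i=2, swap(2,7) ⇒ [4,3,1,9,8,7,12,11,5]
(after j=7) v = [4,3,1,9,8,7,12,11,5]

[4,3,1,9,8,7,12,11,5]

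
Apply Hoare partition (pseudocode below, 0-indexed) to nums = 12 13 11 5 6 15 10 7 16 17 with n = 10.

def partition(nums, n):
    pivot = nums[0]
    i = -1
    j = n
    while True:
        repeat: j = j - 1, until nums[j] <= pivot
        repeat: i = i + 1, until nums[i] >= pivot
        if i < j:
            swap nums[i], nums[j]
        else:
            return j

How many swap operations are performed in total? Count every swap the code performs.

2

pivot = nums[0] = 12; i = -1, j = 10
j→7 (nums[7]=7≤12), i→0 (nums[0]=12≥12); i<j, swap → 7 13 11 5 6 15 10 12 16 17
j→6 (nums[6]=10≤12), i→1 (nums[1]=13≥12); i<j, swap → 7 10 11 5 6 15 13 12 16 17
j→4, i→5; i≥j, return j=4. nums = 7 10 11 5 6 15 13 12 16 17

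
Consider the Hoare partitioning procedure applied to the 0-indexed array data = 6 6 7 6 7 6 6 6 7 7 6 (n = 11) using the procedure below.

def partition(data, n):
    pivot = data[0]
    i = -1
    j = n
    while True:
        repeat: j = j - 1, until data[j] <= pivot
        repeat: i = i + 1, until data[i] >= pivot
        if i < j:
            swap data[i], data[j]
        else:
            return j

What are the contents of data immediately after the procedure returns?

pivot = data[0] = 6; i = -1, j = 11
j→10 (data[10]=6≤6), i→0 (data[0]=6≥6); i<j, swap → 6 6 7 6 7 6 6 6 7 7 6
j→7 (data[7]=6≤6), i→1 (data[1]=6≥6); i<j, swap → 6 6 7 6 7 6 6 6 7 7 6
j→6 (data[6]=6≤6), i→2 (data[2]=7≥6); i<j, swap → 6 6 6 6 7 6 7 6 7 7 6
j→5 (data[5]=6≤6), i→3 (data[3]=6≥6); i<j, swap → 6 6 6 6 7 6 7 6 7 7 6
j→3, i→4; i≥j, return j=3. data = 6 6 6 6 7 6 7 6 7 7 6

6 6 6 6 7 6 7 6 7 7 6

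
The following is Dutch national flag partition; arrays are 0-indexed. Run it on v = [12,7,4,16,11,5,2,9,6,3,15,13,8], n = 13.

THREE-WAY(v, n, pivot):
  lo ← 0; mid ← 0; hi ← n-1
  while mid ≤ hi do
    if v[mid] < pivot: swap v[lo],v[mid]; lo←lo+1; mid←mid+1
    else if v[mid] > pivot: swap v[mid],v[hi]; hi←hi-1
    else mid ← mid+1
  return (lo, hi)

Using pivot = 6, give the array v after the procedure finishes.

[3,4,2,5,6,11,9,16,7,15,13,8,12]

pivot = 6; lo=0, mid=0, hi=12
v[mid]=12>6: swap v[0],v[12]; hi=11 → [8,7,4,16,11,5,2,9,6,3,15,13,12]
v[mid]=8>6: swap v[0],v[11]; hi=10 → [13,7,4,16,11,5,2,9,6,3,15,8,12]
v[mid]=13>6: swap v[0],v[10]; hi=9 → [15,7,4,16,11,5,2,9,6,3,13,8,12]
v[mid]=15>6: swap v[0],v[9]; hi=8 → [3,7,4,16,11,5,2,9,6,15,13,8,12]
v[mid]=3<6: swap v[0],v[0]; lo=1,mid=1 → [3,7,4,16,11,5,2,9,6,15,13,8,12]
v[mid]=7>6: swap v[1],v[8]; hi=7 → [3,6,4,16,11,5,2,9,7,15,13,8,12]
v[mid]=6=6: mid=2
v[mid]=4<6: swap v[1],v[2]; lo=2,mid=3 → [3,4,6,16,11,5,2,9,7,15,13,8,12]
v[mid]=16>6: swap v[3],v[7]; hi=6 → [3,4,6,9,11,5,2,16,7,15,13,8,12]
v[mid]=9>6: swap v[3],v[6]; hi=5 → [3,4,6,2,11,5,9,16,7,15,13,8,12]
v[mid]=2<6: swap v[2],v[3]; lo=3,mid=4 → [3,4,2,6,11,5,9,16,7,15,13,8,12]
v[mid]=11>6: swap v[4],v[5]; hi=4 → [3,4,2,6,5,11,9,16,7,15,13,8,12]
v[mid]=5<6: swap v[3],v[4]; lo=4,mid=5 → [3,4,2,5,6,11,9,16,7,15,13,8,12]
end: lo=4, hi=4; v = [3,4,2,5,6,11,9,16,7,15,13,8,12]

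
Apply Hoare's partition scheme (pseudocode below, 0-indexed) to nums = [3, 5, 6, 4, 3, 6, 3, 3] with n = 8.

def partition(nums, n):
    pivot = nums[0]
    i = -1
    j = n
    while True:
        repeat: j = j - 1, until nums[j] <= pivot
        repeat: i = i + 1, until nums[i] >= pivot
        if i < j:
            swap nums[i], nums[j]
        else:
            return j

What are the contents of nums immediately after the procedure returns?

pivot=3
j stops at 7 (3), i stops at 0 (3); swap ⇒ [3, 5, 6, 4, 3, 6, 3, 3]
j stops at 6 (3), i stops at 1 (5); swap ⇒ [3, 3, 6, 4, 3, 6, 5, 3]
j stops at 4 (3), i stops at 2 (6); swap ⇒ [3, 3, 3, 4, 6, 6, 5, 3]
j stops at 2, i stops at 3; i≥j ⇒ return 2. nums=[3, 3, 3, 4, 6, 6, 5, 3]

[3, 3, 3, 4, 6, 6, 5, 3]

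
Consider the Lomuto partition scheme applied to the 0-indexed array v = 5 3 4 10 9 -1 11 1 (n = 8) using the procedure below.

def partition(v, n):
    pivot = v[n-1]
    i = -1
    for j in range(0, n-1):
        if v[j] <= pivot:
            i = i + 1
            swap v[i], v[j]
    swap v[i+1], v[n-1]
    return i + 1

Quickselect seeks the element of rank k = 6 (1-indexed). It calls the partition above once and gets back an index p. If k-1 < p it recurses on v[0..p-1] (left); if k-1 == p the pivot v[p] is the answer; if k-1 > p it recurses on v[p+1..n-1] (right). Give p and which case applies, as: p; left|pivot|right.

pivot=1, i=-1
j=0: 5>1, skip
j=1: 3>1, skip
j=2: 4>1, skip
j=3: 10>1, skip
j=4: 9>1, skip
j=5: -1≤1, i=0, swap(0,5) ⇒ -1 3 4 10 9 5 11 1
j=6: 11>1, skip
swap(1,7) ⇒ -1 1 4 10 9 5 11 3; return 1
p = 1; k-1 = 5 > 1 ⇒ right

1; right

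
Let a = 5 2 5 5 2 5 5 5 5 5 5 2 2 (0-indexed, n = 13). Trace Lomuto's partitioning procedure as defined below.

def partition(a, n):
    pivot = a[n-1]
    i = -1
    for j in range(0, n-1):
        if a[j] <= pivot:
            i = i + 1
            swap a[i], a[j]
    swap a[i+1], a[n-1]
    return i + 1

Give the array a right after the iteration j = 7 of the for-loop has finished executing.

pivot=2, i=-1
j=0: 5>2, skip
j=1: 2≤2, i=0, swap(0,1) ⇒ 2 5 5 5 2 5 5 5 5 5 5 2 2
j=2: 5>2, skip
j=3: 5>2, skip
j=4: 2≤2, i=1, swap(1,4) ⇒ 2 2 5 5 5 5 5 5 5 5 5 2 2
j=5: 5>2, skip
j=6: 5>2, skip
j=7: 5>2, skip
(after j=7) a = 2 2 5 5 5 5 5 5 5 5 5 2 2

2 2 5 5 5 5 5 5 5 5 5 2 2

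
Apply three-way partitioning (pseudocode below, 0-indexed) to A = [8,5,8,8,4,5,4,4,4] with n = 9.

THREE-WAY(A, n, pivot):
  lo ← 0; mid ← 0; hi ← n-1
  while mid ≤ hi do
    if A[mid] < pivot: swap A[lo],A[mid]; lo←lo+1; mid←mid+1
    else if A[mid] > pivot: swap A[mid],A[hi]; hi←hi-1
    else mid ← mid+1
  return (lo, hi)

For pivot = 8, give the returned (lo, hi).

(6, 8)

lo=0 mid=0 hi=8
8=8: mid=1
5<8: swap(0,1), lo=1 mid=2 ⇒ [5,8,8,8,4,5,4,4,4]
8=8: mid=3
8=8: mid=4
4<8: swap(1,4), lo=2 mid=5 ⇒ [5,4,8,8,8,5,4,4,4]
5<8: swap(2,5), lo=3 mid=6 ⇒ [5,4,5,8,8,8,4,4,4]
4<8: swap(3,6), lo=4 mid=7 ⇒ [5,4,5,4,8,8,8,4,4]
4<8: swap(4,7), lo=5 mid=8 ⇒ [5,4,5,4,4,8,8,8,4]
4<8: swap(5,8), lo=6 mid=9 ⇒ [5,4,5,4,4,4,8,8,8]
done. lo=6 hi=8; A=[5,4,5,4,4,4,8,8,8]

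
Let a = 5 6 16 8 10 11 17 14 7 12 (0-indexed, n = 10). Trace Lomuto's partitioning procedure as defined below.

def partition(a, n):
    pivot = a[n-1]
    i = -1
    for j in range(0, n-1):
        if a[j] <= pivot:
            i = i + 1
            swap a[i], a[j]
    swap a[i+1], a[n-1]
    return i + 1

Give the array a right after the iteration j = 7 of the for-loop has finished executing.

pivot=12, i=-1
j=0: 5≤12, i=0, swap(0,0) ⇒ 5 6 16 8 10 11 17 14 7 12
j=1: 6≤12, i=1, swap(1,1) ⇒ 5 6 16 8 10 11 17 14 7 12
j=2: 16>12, skip
j=3: 8≤12, i=2, swap(2,3) ⇒ 5 6 8 16 10 11 17 14 7 12
j=4: 10≤12, i=3, swap(3,4) ⇒ 5 6 8 10 16 11 17 14 7 12
j=5: 11≤12, i=4, swap(4,5) ⇒ 5 6 8 10 11 16 17 14 7 12
j=6: 17>12, skip
j=7: 14>12, skip
(after j=7) a = 5 6 8 10 11 16 17 14 7 12

5 6 8 10 11 16 17 14 7 12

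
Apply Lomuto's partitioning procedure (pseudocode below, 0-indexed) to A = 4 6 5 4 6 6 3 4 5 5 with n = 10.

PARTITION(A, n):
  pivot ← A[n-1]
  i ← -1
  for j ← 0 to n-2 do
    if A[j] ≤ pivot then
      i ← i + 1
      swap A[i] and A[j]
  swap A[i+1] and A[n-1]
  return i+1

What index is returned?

6

pivot=5, i=-1
j=0: 4≤5, i=0, swap(0,0) ⇒ 4 6 5 4 6 6 3 4 5 5
j=1: 6>5, skip
j=2: 5≤5, i=1, swap(1,2) ⇒ 4 5 6 4 6 6 3 4 5 5
j=3: 4≤5, i=2, swap(2,3) ⇒ 4 5 4 6 6 6 3 4 5 5
j=4: 6>5, skip
j=5: 6>5, skip
j=6: 3≤5, i=3, swap(3,6) ⇒ 4 5 4 3 6 6 6 4 5 5
j=7: 4≤5, i=4, swap(4,7) ⇒ 4 5 4 3 4 6 6 6 5 5
j=8: 5≤5, i=5, swap(5,8) ⇒ 4 5 4 3 4 5 6 6 6 5
swap(6,9) ⇒ 4 5 4 3 4 5 5 6 6 6; return 6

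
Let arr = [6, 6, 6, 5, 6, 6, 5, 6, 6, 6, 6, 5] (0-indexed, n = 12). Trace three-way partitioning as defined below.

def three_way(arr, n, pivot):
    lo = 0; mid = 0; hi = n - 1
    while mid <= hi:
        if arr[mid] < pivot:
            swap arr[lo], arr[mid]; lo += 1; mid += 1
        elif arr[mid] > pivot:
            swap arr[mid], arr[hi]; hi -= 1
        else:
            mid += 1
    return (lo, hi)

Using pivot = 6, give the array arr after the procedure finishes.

lo=0 mid=0 hi=11
6=6: mid=1
6=6: mid=2
6=6: mid=3
5<6: swap(0,3), lo=1 mid=4 ⇒ [5, 6, 6, 6, 6, 6, 5, 6, 6, 6, 6, 5]
6=6: mid=5
6=6: mid=6
5<6: swap(1,6), lo=2 mid=7 ⇒ [5, 5, 6, 6, 6, 6, 6, 6, 6, 6, 6, 5]
6=6: mid=8
6=6: mid=9
6=6: mid=10
6=6: mid=11
5<6: swap(2,11), lo=3 mid=12 ⇒ [5, 5, 5, 6, 6, 6, 6, 6, 6, 6, 6, 6]
done. lo=3 hi=11; arr=[5, 5, 5, 6, 6, 6, 6, 6, 6, 6, 6, 6]

[5, 5, 5, 6, 6, 6, 6, 6, 6, 6, 6, 6]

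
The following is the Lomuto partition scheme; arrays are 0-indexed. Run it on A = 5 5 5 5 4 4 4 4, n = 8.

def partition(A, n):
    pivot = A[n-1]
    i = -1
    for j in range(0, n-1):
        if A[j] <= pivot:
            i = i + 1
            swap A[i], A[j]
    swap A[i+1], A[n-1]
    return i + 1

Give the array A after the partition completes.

4 4 4 4 5 5 5 5

pivot = A[7] = 4; i = -1
j=0: A[0]=5 > 4 → no swap
j=1: A[1]=5 > 4 → no swap
j=2: A[2]=5 > 4 → no swap
j=3: A[3]=5 > 4 → no swap
j=4: A[4]=4 ≤ 4 → i=0, swap A[0],A[4] → 4 5 5 5 5 4 4 4
j=5: A[5]=4 ≤ 4 → i=1, swap A[1],A[5] → 4 4 5 5 5 5 4 4
j=6: A[6]=4 ≤ 4 → i=2, swap A[2],A[6] → 4 4 4 5 5 5 5 4
final swap A[3],A[7] → 4 4 4 4 5 5 5 5; return 3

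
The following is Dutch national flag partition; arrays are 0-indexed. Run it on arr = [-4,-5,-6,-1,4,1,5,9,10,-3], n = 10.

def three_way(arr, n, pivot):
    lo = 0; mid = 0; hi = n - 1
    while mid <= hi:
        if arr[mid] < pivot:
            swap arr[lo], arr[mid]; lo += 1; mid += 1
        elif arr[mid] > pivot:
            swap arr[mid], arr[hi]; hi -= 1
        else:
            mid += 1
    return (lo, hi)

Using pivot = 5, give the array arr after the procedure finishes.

[-4,-5,-6,-1,4,1,-3,5,10,9]

pivot = 5; lo=0, mid=0, hi=9
arr[mid]=-4<5: swap arr[0],arr[0]; lo=1,mid=1 → [-4,-5,-6,-1,4,1,5,9,10,-3]
arr[mid]=-5<5: swap arr[1],arr[1]; lo=2,mid=2 → [-4,-5,-6,-1,4,1,5,9,10,-3]
arr[mid]=-6<5: swap arr[2],arr[2]; lo=3,mid=3 → [-4,-5,-6,-1,4,1,5,9,10,-3]
arr[mid]=-1<5: swap arr[3],arr[3]; lo=4,mid=4 → [-4,-5,-6,-1,4,1,5,9,10,-3]
arr[mid]=4<5: swap arr[4],arr[4]; lo=5,mid=5 → [-4,-5,-6,-1,4,1,5,9,10,-3]
arr[mid]=1<5: swap arr[5],arr[5]; lo=6,mid=6 → [-4,-5,-6,-1,4,1,5,9,10,-3]
arr[mid]=5=5: mid=7
arr[mid]=9>5: swap arr[7],arr[9]; hi=8 → [-4,-5,-6,-1,4,1,5,-3,10,9]
arr[mid]=-3<5: swap arr[6],arr[7]; lo=7,mid=8 → [-4,-5,-6,-1,4,1,-3,5,10,9]
arr[mid]=10>5: swap arr[8],arr[8]; hi=7 → [-4,-5,-6,-1,4,1,-3,5,10,9]
end: lo=7, hi=7; arr = [-4,-5,-6,-1,4,1,-3,5,10,9]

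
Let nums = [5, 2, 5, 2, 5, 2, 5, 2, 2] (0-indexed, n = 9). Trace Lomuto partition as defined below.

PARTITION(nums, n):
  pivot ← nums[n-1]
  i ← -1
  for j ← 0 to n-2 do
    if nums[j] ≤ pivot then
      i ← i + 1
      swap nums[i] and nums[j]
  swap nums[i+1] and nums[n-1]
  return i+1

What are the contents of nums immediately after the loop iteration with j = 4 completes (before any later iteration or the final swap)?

[2, 2, 5, 5, 5, 2, 5, 2, 2]

pivot = nums[8] = 2; i = -1
j=0: nums[0]=5 > 2 → no swap
j=1: nums[1]=2 ≤ 2 → i=0, swap nums[0],nums[1] → [2, 5, 5, 2, 5, 2, 5, 2, 2]
j=2: nums[2]=5 > 2 → no swap
j=3: nums[3]=2 ≤ 2 → i=1, swap nums[1],nums[3] → [2, 2, 5, 5, 5, 2, 5, 2, 2]
j=4: nums[4]=5 > 2 → no swap
(after j=4) nums = [2, 2, 5, 5, 5, 2, 5, 2, 2]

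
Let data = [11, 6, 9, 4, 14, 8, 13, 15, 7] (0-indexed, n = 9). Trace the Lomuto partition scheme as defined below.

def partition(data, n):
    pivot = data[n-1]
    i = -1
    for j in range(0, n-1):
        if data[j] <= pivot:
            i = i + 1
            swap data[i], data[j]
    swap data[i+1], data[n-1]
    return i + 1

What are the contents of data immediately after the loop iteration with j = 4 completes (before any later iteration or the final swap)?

[6, 4, 9, 11, 14, 8, 13, 15, 7]

pivot = data[8] = 7; i = -1
j=0: data[0]=11 > 7 → no swap
j=1: data[1]=6 ≤ 7 → i=0, swap data[0],data[1] → [6, 11, 9, 4, 14, 8, 13, 15, 7]
j=2: data[2]=9 > 7 → no swap
j=3: data[3]=4 ≤ 7 → i=1, swap data[1],data[3] → [6, 4, 9, 11, 14, 8, 13, 15, 7]
j=4: data[4]=14 > 7 → no swap
(after j=4) data = [6, 4, 9, 11, 14, 8, 13, 15, 7]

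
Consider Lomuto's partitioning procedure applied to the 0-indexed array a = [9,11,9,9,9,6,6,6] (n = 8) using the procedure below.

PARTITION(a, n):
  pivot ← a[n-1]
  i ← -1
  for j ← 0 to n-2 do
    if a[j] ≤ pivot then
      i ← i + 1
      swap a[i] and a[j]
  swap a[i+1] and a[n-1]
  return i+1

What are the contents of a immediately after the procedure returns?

[6,6,6,9,9,9,11,9]

pivot = a[7] = 6; i = -1
j=0: a[0]=9 > 6 → no swap
j=1: a[1]=11 > 6 → no swap
j=2: a[2]=9 > 6 → no swap
j=3: a[3]=9 > 6 → no swap
j=4: a[4]=9 > 6 → no swap
j=5: a[5]=6 ≤ 6 → i=0, swap a[0],a[5] → [6,11,9,9,9,9,6,6]
j=6: a[6]=6 ≤ 6 → i=1, swap a[1],a[6] → [6,6,9,9,9,9,11,6]
final swap a[2],a[7] → [6,6,6,9,9,9,11,9]; return 2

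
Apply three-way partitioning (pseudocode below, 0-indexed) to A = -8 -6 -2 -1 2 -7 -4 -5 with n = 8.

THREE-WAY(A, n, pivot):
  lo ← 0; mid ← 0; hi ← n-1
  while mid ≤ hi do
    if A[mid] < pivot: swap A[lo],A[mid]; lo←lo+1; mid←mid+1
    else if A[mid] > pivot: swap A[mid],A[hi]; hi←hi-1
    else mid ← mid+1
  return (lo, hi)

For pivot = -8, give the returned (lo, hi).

pivot = -8; lo=0, mid=0, hi=7
A[mid]=-8=-8: mid=1
A[mid]=-6>-8: swap A[1],A[7]; hi=6 → -8 -5 -2 -1 2 -7 -4 -6
A[mid]=-5>-8: swap A[1],A[6]; hi=5 → -8 -4 -2 -1 2 -7 -5 -6
A[mid]=-4>-8: swap A[1],A[5]; hi=4 → -8 -7 -2 -1 2 -4 -5 -6
A[mid]=-7>-8: swap A[1],A[4]; hi=3 → -8 2 -2 -1 -7 -4 -5 -6
A[mid]=2>-8: swap A[1],A[3]; hi=2 → -8 -1 -2 2 -7 -4 -5 -6
A[mid]=-1>-8: swap A[1],A[2]; hi=1 → -8 -2 -1 2 -7 -4 -5 -6
A[mid]=-2>-8: swap A[1],A[1]; hi=0 → -8 -2 -1 2 -7 -4 -5 -6
end: lo=0, hi=0; A = -8 -2 -1 2 -7 -4 -5 -6

(0, 0)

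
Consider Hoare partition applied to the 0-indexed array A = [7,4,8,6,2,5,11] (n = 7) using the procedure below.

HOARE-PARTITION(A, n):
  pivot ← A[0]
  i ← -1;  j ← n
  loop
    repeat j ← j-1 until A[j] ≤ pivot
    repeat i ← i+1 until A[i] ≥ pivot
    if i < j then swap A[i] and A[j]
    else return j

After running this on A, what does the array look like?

[5,4,2,6,8,7,11]

pivot = A[0] = 7; i = -1, j = 7
j→5 (A[5]=5≤7), i→0 (A[0]=7≥7); i<j, swap → [5,4,8,6,2,7,11]
j→4 (A[4]=2≤7), i→2 (A[2]=8≥7); i<j, swap → [5,4,2,6,8,7,11]
j→3, i→4; i≥j, return j=3. A = [5,4,2,6,8,7,11]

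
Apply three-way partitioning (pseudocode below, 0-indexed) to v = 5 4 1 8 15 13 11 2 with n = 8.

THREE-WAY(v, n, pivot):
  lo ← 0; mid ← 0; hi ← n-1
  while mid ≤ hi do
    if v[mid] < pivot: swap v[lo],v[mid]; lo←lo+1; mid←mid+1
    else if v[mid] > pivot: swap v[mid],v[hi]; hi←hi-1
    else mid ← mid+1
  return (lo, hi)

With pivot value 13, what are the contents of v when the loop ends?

lo=0 mid=0 hi=7
5<13: swap(0,0), lo=1 mid=1 ⇒ 5 4 1 8 15 13 11 2
4<13: swap(1,1), lo=2 mid=2 ⇒ 5 4 1 8 15 13 11 2
1<13: swap(2,2), lo=3 mid=3 ⇒ 5 4 1 8 15 13 11 2
8<13: swap(3,3), lo=4 mid=4 ⇒ 5 4 1 8 15 13 11 2
15>13: swap(4,7), hi=6 ⇒ 5 4 1 8 2 13 11 15
2<13: swap(4,4), lo=5 mid=5 ⇒ 5 4 1 8 2 13 11 15
13=13: mid=6
11<13: swap(5,6), lo=6 mid=7 ⇒ 5 4 1 8 2 11 13 15
done. lo=6 hi=6; v=5 4 1 8 2 11 13 15

5 4 1 8 2 11 13 15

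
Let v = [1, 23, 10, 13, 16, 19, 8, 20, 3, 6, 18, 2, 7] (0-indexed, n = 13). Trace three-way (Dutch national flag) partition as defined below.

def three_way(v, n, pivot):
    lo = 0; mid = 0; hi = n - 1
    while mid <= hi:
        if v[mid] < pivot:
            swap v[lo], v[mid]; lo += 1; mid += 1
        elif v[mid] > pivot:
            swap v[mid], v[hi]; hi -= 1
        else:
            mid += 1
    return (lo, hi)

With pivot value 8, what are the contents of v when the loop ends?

[1, 7, 2, 6, 3, 8, 20, 19, 16, 18, 13, 10, 23]

pivot = 8; lo=0, mid=0, hi=12
v[mid]=1<8: swap v[0],v[0]; lo=1,mid=1 → [1, 23, 10, 13, 16, 19, 8, 20, 3, 6, 18, 2, 7]
v[mid]=23>8: swap v[1],v[12]; hi=11 → [1, 7, 10, 13, 16, 19, 8, 20, 3, 6, 18, 2, 23]
v[mid]=7<8: swap v[1],v[1]; lo=2,mid=2 → [1, 7, 10, 13, 16, 19, 8, 20, 3, 6, 18, 2, 23]
v[mid]=10>8: swap v[2],v[11]; hi=10 → [1, 7, 2, 13, 16, 19, 8, 20, 3, 6, 18, 10, 23]
v[mid]=2<8: swap v[2],v[2]; lo=3,mid=3 → [1, 7, 2, 13, 16, 19, 8, 20, 3, 6, 18, 10, 23]
v[mid]=13>8: swap v[3],v[10]; hi=9 → [1, 7, 2, 18, 16, 19, 8, 20, 3, 6, 13, 10, 23]
v[mid]=18>8: swap v[3],v[9]; hi=8 → [1, 7, 2, 6, 16, 19, 8, 20, 3, 18, 13, 10, 23]
v[mid]=6<8: swap v[3],v[3]; lo=4,mid=4 → [1, 7, 2, 6, 16, 19, 8, 20, 3, 18, 13, 10, 23]
v[mid]=16>8: swap v[4],v[8]; hi=7 → [1, 7, 2, 6, 3, 19, 8, 20, 16, 18, 13, 10, 23]
v[mid]=3<8: swap v[4],v[4]; lo=5,mid=5 → [1, 7, 2, 6, 3, 19, 8, 20, 16, 18, 13, 10, 23]
v[mid]=19>8: swap v[5],v[7]; hi=6 → [1, 7, 2, 6, 3, 20, 8, 19, 16, 18, 13, 10, 23]
v[mid]=20>8: swap v[5],v[6]; hi=5 → [1, 7, 2, 6, 3, 8, 20, 19, 16, 18, 13, 10, 23]
v[mid]=8=8: mid=6
end: lo=5, hi=5; v = [1, 7, 2, 6, 3, 8, 20, 19, 16, 18, 13, 10, 23]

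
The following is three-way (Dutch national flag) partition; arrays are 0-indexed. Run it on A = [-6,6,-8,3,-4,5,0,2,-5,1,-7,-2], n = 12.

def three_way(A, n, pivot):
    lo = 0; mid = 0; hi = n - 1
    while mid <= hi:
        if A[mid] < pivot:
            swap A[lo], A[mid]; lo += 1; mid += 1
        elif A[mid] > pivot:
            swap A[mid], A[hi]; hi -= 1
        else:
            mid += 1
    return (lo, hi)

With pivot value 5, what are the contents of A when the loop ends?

pivot = 5; lo=0, mid=0, hi=11
A[mid]=-6<5: swap A[0],A[0]; lo=1,mid=1 → [-6,6,-8,3,-4,5,0,2,-5,1,-7,-2]
A[mid]=6>5: swap A[1],A[11]; hi=10 → [-6,-2,-8,3,-4,5,0,2,-5,1,-7,6]
A[mid]=-2<5: swap A[1],A[1]; lo=2,mid=2 → [-6,-2,-8,3,-4,5,0,2,-5,1,-7,6]
A[mid]=-8<5: swap A[2],A[2]; lo=3,mid=3 → [-6,-2,-8,3,-4,5,0,2,-5,1,-7,6]
A[mid]=3<5: swap A[3],A[3]; lo=4,mid=4 → [-6,-2,-8,3,-4,5,0,2,-5,1,-7,6]
A[mid]=-4<5: swap A[4],A[4]; lo=5,mid=5 → [-6,-2,-8,3,-4,5,0,2,-5,1,-7,6]
A[mid]=5=5: mid=6
A[mid]=0<5: swap A[5],A[6]; lo=6,mid=7 → [-6,-2,-8,3,-4,0,5,2,-5,1,-7,6]
A[mid]=2<5: swap A[6],A[7]; lo=7,mid=8 → [-6,-2,-8,3,-4,0,2,5,-5,1,-7,6]
A[mid]=-5<5: swap A[7],A[8]; lo=8,mid=9 → [-6,-2,-8,3,-4,0,2,-5,5,1,-7,6]
A[mid]=1<5: swap A[8],A[9]; lo=9,mid=10 → [-6,-2,-8,3,-4,0,2,-5,1,5,-7,6]
A[mid]=-7<5: swap A[9],A[10]; lo=10,mid=11 → [-6,-2,-8,3,-4,0,2,-5,1,-7,5,6]
end: lo=10, hi=10; A = [-6,-2,-8,3,-4,0,2,-5,1,-7,5,6]

[-6,-2,-8,3,-4,0,2,-5,1,-7,5,6]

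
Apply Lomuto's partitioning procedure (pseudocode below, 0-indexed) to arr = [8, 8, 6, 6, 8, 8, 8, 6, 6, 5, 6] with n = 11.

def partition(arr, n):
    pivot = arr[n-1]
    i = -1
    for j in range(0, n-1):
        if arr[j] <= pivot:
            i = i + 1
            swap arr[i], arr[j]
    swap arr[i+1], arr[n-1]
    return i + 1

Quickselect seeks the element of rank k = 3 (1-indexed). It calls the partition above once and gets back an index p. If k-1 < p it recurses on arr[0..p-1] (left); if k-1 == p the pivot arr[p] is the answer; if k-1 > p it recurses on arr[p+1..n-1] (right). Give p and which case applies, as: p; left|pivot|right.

pivot = arr[10] = 6; i = -1
j=0: arr[0]=8 > 6 → no swap
j=1: arr[1]=8 > 6 → no swap
j=2: arr[2]=6 ≤ 6 → i=0, swap arr[0],arr[2] → [6, 8, 8, 6, 8, 8, 8, 6, 6, 5, 6]
j=3: arr[3]=6 ≤ 6 → i=1, swap arr[1],arr[3] → [6, 6, 8, 8, 8, 8, 8, 6, 6, 5, 6]
j=4: arr[4]=8 > 6 → no swap
j=5: arr[5]=8 > 6 → no swap
j=6: arr[6]=8 > 6 → no swap
j=7: arr[7]=6 ≤ 6 → i=2, swap arr[2],arr[7] → [6, 6, 6, 8, 8, 8, 8, 8, 6, 5, 6]
j=8: arr[8]=6 ≤ 6 → i=3, swap arr[3],arr[8] → [6, 6, 6, 6, 8, 8, 8, 8, 8, 5, 6]
j=9: arr[9]=5 ≤ 6 → i=4, swap arr[4],arr[9] → [6, 6, 6, 6, 5, 8, 8, 8, 8, 8, 6]
final swap arr[5],arr[10] → [6, 6, 6, 6, 5, 6, 8, 8, 8, 8, 8]; return 5
p = 5; k-1 = 2 < 5 ⇒ left

5; left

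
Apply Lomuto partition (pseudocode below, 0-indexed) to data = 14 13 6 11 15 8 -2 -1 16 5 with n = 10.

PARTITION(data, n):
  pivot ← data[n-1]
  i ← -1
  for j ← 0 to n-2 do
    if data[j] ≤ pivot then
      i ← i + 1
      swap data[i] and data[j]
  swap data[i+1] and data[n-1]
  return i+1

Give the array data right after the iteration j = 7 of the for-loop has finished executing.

pivot = data[9] = 5; i = -1
j=0: data[0]=14 > 5 → no swap
j=1: data[1]=13 > 5 → no swap
j=2: data[2]=6 > 5 → no swap
j=3: data[3]=11 > 5 → no swap
j=4: data[4]=15 > 5 → no swap
j=5: data[5]=8 > 5 → no swap
j=6: data[6]=-2 ≤ 5 → i=0, swap data[0],data[6] → -2 13 6 11 15 8 14 -1 16 5
j=7: data[7]=-1 ≤ 5 → i=1, swap data[1],data[7] → -2 -1 6 11 15 8 14 13 16 5
(after j=7) data = -2 -1 6 11 15 8 14 13 16 5

-2 -1 6 11 15 8 14 13 16 5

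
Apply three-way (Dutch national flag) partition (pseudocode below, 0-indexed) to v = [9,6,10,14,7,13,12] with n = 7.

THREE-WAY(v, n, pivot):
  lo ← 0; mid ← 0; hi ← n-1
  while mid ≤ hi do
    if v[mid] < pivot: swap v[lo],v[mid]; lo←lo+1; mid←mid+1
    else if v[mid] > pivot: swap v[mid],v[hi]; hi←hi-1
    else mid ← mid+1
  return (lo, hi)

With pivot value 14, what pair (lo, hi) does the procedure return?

(6, 6)

pivot = 14; lo=0, mid=0, hi=6
v[mid]=9<14: swap v[0],v[0]; lo=1,mid=1 → [9,6,10,14,7,13,12]
v[mid]=6<14: swap v[1],v[1]; lo=2,mid=2 → [9,6,10,14,7,13,12]
v[mid]=10<14: swap v[2],v[2]; lo=3,mid=3 → [9,6,10,14,7,13,12]
v[mid]=14=14: mid=4
v[mid]=7<14: swap v[3],v[4]; lo=4,mid=5 → [9,6,10,7,14,13,12]
v[mid]=13<14: swap v[4],v[5]; lo=5,mid=6 → [9,6,10,7,13,14,12]
v[mid]=12<14: swap v[5],v[6]; lo=6,mid=7 → [9,6,10,7,13,12,14]
end: lo=6, hi=6; v = [9,6,10,7,13,12,14]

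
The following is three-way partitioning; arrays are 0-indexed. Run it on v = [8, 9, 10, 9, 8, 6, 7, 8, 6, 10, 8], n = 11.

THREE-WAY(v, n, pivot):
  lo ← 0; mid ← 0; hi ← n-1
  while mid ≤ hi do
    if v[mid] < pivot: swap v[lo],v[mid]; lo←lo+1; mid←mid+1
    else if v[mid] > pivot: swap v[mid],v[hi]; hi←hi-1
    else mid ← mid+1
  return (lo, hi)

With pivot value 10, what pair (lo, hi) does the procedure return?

(9, 10)

pivot = 10; lo=0, mid=0, hi=10
v[mid]=8<10: swap v[0],v[0]; lo=1,mid=1 → [8, 9, 10, 9, 8, 6, 7, 8, 6, 10, 8]
v[mid]=9<10: swap v[1],v[1]; lo=2,mid=2 → [8, 9, 10, 9, 8, 6, 7, 8, 6, 10, 8]
v[mid]=10=10: mid=3
v[mid]=9<10: swap v[2],v[3]; lo=3,mid=4 → [8, 9, 9, 10, 8, 6, 7, 8, 6, 10, 8]
v[mid]=8<10: swap v[3],v[4]; lo=4,mid=5 → [8, 9, 9, 8, 10, 6, 7, 8, 6, 10, 8]
v[mid]=6<10: swap v[4],v[5]; lo=5,mid=6 → [8, 9, 9, 8, 6, 10, 7, 8, 6, 10, 8]
v[mid]=7<10: swap v[5],v[6]; lo=6,mid=7 → [8, 9, 9, 8, 6, 7, 10, 8, 6, 10, 8]
v[mid]=8<10: swap v[6],v[7]; lo=7,mid=8 → [8, 9, 9, 8, 6, 7, 8, 10, 6, 10, 8]
v[mid]=6<10: swap v[7],v[8]; lo=8,mid=9 → [8, 9, 9, 8, 6, 7, 8, 6, 10, 10, 8]
v[mid]=10=10: mid=10
v[mid]=8<10: swap v[8],v[10]; lo=9,mid=11 → [8, 9, 9, 8, 6, 7, 8, 6, 8, 10, 10]
end: lo=9, hi=10; v = [8, 9, 9, 8, 6, 7, 8, 6, 8, 10, 10]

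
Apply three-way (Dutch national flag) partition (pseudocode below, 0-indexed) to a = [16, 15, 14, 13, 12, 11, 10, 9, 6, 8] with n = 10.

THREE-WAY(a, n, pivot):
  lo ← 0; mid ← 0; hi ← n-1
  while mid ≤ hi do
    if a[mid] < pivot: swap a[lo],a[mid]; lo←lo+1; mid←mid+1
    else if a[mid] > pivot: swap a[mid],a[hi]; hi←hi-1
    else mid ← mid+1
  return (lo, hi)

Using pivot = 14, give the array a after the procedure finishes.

pivot = 14; lo=0, mid=0, hi=9
a[mid]=16>14: swap a[0],a[9]; hi=8 → [8, 15, 14, 13, 12, 11, 10, 9, 6, 16]
a[mid]=8<14: swap a[0],a[0]; lo=1,mid=1 → [8, 15, 14, 13, 12, 11, 10, 9, 6, 16]
a[mid]=15>14: swap a[1],a[8]; hi=7 → [8, 6, 14, 13, 12, 11, 10, 9, 15, 16]
a[mid]=6<14: swap a[1],a[1]; lo=2,mid=2 → [8, 6, 14, 13, 12, 11, 10, 9, 15, 16]
a[mid]=14=14: mid=3
a[mid]=13<14: swap a[2],a[3]; lo=3,mid=4 → [8, 6, 13, 14, 12, 11, 10, 9, 15, 16]
a[mid]=12<14: swap a[3],a[4]; lo=4,mid=5 → [8, 6, 13, 12, 14, 11, 10, 9, 15, 16]
a[mid]=11<14: swap a[4],a[5]; lo=5,mid=6 → [8, 6, 13, 12, 11, 14, 10, 9, 15, 16]
a[mid]=10<14: swap a[5],a[6]; lo=6,mid=7 → [8, 6, 13, 12, 11, 10, 14, 9, 15, 16]
a[mid]=9<14: swap a[6],a[7]; lo=7,mid=8 → [8, 6, 13, 12, 11, 10, 9, 14, 15, 16]
end: lo=7, hi=7; a = [8, 6, 13, 12, 11, 10, 9, 14, 15, 16]

[8, 6, 13, 12, 11, 10, 9, 14, 15, 16]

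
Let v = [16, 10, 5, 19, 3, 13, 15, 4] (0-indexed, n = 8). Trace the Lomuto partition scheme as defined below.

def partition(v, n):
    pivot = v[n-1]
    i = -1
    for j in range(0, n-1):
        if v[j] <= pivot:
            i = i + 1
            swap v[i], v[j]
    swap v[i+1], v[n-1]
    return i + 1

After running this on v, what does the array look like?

pivot=4, i=-1
j=0: 16>4, skip
j=1: 10>4, skip
j=2: 5>4, skip
j=3: 19>4, skip
j=4: 3≤4, i=0, swap(0,4) ⇒ [3, 10, 5, 19, 16, 13, 15, 4]
j=5: 13>4, skip
j=6: 15>4, skip
swap(1,7) ⇒ [3, 4, 5, 19, 16, 13, 15, 10]; return 1

[3, 4, 5, 19, 16, 13, 15, 10]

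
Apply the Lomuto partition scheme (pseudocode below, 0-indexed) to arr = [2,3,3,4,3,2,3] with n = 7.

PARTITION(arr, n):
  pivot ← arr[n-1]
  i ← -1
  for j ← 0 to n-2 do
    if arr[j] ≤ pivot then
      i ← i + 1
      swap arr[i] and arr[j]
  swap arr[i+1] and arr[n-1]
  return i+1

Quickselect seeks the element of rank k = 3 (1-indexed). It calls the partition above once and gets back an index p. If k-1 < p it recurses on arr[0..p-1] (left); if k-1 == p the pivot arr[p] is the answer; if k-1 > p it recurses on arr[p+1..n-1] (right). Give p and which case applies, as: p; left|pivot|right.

5; left

pivot = arr[6] = 3; i = -1
j=0: arr[0]=2 ≤ 3 → i=0, swap arr[0],arr[0] (no change) → [2,3,3,4,3,2,3]
j=1: arr[1]=3 ≤ 3 → i=1, swap arr[1],arr[1] (no change) → [2,3,3,4,3,2,3]
j=2: arr[2]=3 ≤ 3 → i=2, swap arr[2],arr[2] (no change) → [2,3,3,4,3,2,3]
j=3: arr[3]=4 > 3 → no swap
j=4: arr[4]=3 ≤ 3 → i=3, swap arr[3],arr[4] → [2,3,3,3,4,2,3]
j=5: arr[5]=2 ≤ 3 → i=4, swap arr[4],arr[5] → [2,3,3,3,2,4,3]
final swap arr[5],arr[6] → [2,3,3,3,2,3,4]; return 5
p = 5; k-1 = 2 < 5 ⇒ left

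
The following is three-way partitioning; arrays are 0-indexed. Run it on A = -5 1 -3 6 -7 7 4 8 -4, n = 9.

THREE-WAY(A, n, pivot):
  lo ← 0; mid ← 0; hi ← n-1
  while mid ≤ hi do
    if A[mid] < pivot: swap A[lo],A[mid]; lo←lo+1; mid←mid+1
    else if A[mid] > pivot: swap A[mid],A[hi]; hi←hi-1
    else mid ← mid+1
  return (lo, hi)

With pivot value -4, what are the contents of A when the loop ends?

-5 -7 -4 6 7 4 8 -3 1

lo=0 mid=0 hi=8
-5<-4: swap(0,0), lo=1 mid=1 ⇒ -5 1 -3 6 -7 7 4 8 -4
1>-4: swap(1,8), hi=7 ⇒ -5 -4 -3 6 -7 7 4 8 1
-4=-4: mid=2
-3>-4: swap(2,7), hi=6 ⇒ -5 -4 8 6 -7 7 4 -3 1
8>-4: swap(2,6), hi=5 ⇒ -5 -4 4 6 -7 7 8 -3 1
4>-4: swap(2,5), hi=4 ⇒ -5 -4 7 6 -7 4 8 -3 1
7>-4: swap(2,4), hi=3 ⇒ -5 -4 -7 6 7 4 8 -3 1
-7<-4: swap(1,2), lo=2 mid=3 ⇒ -5 -7 -4 6 7 4 8 -3 1
6>-4: swap(3,3), hi=2 ⇒ -5 -7 -4 6 7 4 8 -3 1
done. lo=2 hi=2; A=-5 -7 -4 6 7 4 8 -3 1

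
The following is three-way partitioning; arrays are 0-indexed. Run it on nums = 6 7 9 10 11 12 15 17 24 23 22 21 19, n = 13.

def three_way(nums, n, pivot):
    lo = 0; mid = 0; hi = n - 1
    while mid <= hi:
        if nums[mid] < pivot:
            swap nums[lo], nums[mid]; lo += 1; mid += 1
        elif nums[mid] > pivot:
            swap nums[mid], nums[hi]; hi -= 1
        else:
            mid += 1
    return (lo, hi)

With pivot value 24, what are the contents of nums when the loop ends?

6 7 9 10 11 12 15 17 23 22 21 19 24

pivot = 24; lo=0, mid=0, hi=12
nums[mid]=6<24: swap nums[0],nums[0]; lo=1,mid=1 → 6 7 9 10 11 12 15 17 24 23 22 21 19
nums[mid]=7<24: swap nums[1],nums[1]; lo=2,mid=2 → 6 7 9 10 11 12 15 17 24 23 22 21 19
nums[mid]=9<24: swap nums[2],nums[2]; lo=3,mid=3 → 6 7 9 10 11 12 15 17 24 23 22 21 19
nums[mid]=10<24: swap nums[3],nums[3]; lo=4,mid=4 → 6 7 9 10 11 12 15 17 24 23 22 21 19
nums[mid]=11<24: swap nums[4],nums[4]; lo=5,mid=5 → 6 7 9 10 11 12 15 17 24 23 22 21 19
nums[mid]=12<24: swap nums[5],nums[5]; lo=6,mid=6 → 6 7 9 10 11 12 15 17 24 23 22 21 19
nums[mid]=15<24: swap nums[6],nums[6]; lo=7,mid=7 → 6 7 9 10 11 12 15 17 24 23 22 21 19
nums[mid]=17<24: swap nums[7],nums[7]; lo=8,mid=8 → 6 7 9 10 11 12 15 17 24 23 22 21 19
nums[mid]=24=24: mid=9
nums[mid]=23<24: swap nums[8],nums[9]; lo=9,mid=10 → 6 7 9 10 11 12 15 17 23 24 22 21 19
nums[mid]=22<24: swap nums[9],nums[10]; lo=10,mid=11 → 6 7 9 10 11 12 15 17 23 22 24 21 19
nums[mid]=21<24: swap nums[10],nums[11]; lo=11,mid=12 → 6 7 9 10 11 12 15 17 23 22 21 24 19
nums[mid]=19<24: swap nums[11],nums[12]; lo=12,mid=13 → 6 7 9 10 11 12 15 17 23 22 21 19 24
end: lo=12, hi=12; nums = 6 7 9 10 11 12 15 17 23 22 21 19 24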